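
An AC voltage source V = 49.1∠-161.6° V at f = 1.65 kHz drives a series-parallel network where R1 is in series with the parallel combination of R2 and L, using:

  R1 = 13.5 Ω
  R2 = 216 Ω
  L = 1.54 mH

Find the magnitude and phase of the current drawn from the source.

Step 1 — Angular frequency: ω = 2π·f = 2π·1650 = 1.037e+04 rad/s.
Step 2 — Component impedances:
  R1: Z = R = 13.5 Ω
  R2: Z = R = 216 Ω
  L: Z = jωL = j·1.037e+04·0.00154 = 0 + j15.97 Ω
Step 3 — Parallel branch: R2 || L = 1/(1/R2 + 1/L) = 1.174 + j15.88 Ω.
Step 4 — Series with R1: Z_total = R1 + (R2 || L) = 14.67 + j15.88 Ω = 21.62∠47.3° Ω.
Step 5 — Source phasor: V = 49.1∠-161.6° V = -46.59 - j15.5 V.
Step 6 — Ohm's law: I = V / Z_total = (-46.59 - j15.5) / (14.67 + j15.88) = -1.989 + j1.096 A.
Step 7 — Convert to polar: |I| = 2.271 A, ∠I = 151.1°.

I = 2.271∠151.1° A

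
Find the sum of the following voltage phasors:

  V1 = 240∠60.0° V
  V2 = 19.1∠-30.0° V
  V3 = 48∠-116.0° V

Step 1 — Convert each phasor to rectangular form:
  V1 = 240·(cos(60.0°) + j·sin(60.0°)) = 120 + j207.8 V
  V2 = 19.1·(cos(-30.0°) + j·sin(-30.0°)) = 16.54 - j9.55 V
  V3 = 48·(cos(-116.0°) + j·sin(-116.0°)) = -21.04 - j43.14 V
Step 2 — Sum components: V_total = 115.5 + j155.2 V.
Step 3 — Convert to polar: |V_total| = 193.4 V, ∠V_total = 53.3°.

V_total = 193.4∠53.3° V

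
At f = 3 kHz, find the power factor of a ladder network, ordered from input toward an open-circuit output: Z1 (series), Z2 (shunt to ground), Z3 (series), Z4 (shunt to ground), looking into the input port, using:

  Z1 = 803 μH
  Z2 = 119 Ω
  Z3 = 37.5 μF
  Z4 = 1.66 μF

Step 1 — Angular frequency: ω = 2π·f = 2π·3000 = 1.885e+04 rad/s.
Step 2 — Component impedances:
  Z1: Z = jωL = j·1.885e+04·0.000803 = 0 + j15.14 Ω
  Z2: Z = R = 119 Ω
  Z3: Z = 1/(jωC) = -j/(ω·C) = 0 - j1.415 Ω
  Z4: Z = 1/(jωC) = -j/(ω·C) = 0 - j31.96 Ω
Step 3 — Ladder network (open output): work backward from the far end, alternating series and parallel combinations. Z_in = 8.677 - j15.8 Ω = 18.03∠-61.2° Ω.
Step 4 — Power factor: PF = cos(φ) = Re(Z)/|Z| = 8.677/18.03 = 0.4813.
Step 5 — Type: Im(Z) = -15.8 ⇒ leading (phase φ = -61.2°).

PF = 0.4813 (leading, φ = -61.2°)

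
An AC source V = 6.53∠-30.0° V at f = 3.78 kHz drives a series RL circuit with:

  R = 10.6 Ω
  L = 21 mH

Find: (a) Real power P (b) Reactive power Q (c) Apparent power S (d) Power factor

Step 1 — Angular frequency: ω = 2π·f = 2π·3780 = 2.375e+04 rad/s.
Step 2 — Component impedances:
  R: Z = R = 10.6 Ω
  L: Z = jωL = j·2.375e+04·0.021 = 0 + j498.8 Ω
Step 3 — Series combination: Z_total = R + L = 10.6 + j498.8 Ω = 498.9∠88.8° Ω.
Step 4 — Source phasor: V = 6.53∠-30.0° V = 5.655 - j3.265 V.
Step 5 — Current: I = V / Z = -0.006302 - j0.01147 A = 0.01309∠-118.8° A.
Step 6 — Complex power: S = V·I* = 0.001816 + j0.08546 VA.
Step 7 — Real power: P = Re(S) = 0.001816 W.
Step 8 — Reactive power: Q = Im(S) = 0.08546 VAR.
Step 9 — Apparent power: |S| = 0.08547 VA.
Step 10 — Power factor: PF = P/|S| = 0.02125 (lagging).

(a) P = 0.001816 W  (b) Q = 0.08546 VAR  (c) S = 0.08547 VA  (d) PF = 0.02125 (lagging)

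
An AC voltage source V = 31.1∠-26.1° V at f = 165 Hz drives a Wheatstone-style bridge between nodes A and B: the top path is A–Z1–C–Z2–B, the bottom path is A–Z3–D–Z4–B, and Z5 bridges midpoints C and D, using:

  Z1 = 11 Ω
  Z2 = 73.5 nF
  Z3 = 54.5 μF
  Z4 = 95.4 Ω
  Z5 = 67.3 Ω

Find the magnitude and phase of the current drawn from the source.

Step 1 — Angular frequency: ω = 2π·f = 2π·165 = 1037 rad/s.
Step 2 — Component impedances:
  Z1: Z = R = 11 Ω
  Z2: Z = 1/(jωC) = -j/(ω·C) = 0 - j1.312e+04 Ω
  Z3: Z = 1/(jωC) = -j/(ω·C) = 0 - j17.7 Ω
  Z4: Z = R = 95.4 Ω
  Z5: Z = R = 67.3 Ω
Step 3 — Bridge requires nodal analysis (the Z5 bridge couples midpoints C and D, so the two paths cannot be reduced to a simple series/parallel combination). Setting node B to ground and injecting 1 A at node A, the 3-node admittance system at A, C, D solves to V_A = Z_AB = 98.98 - j17.56 Ω = 100.5∠-10.1° Ω.
Step 4 — Source phasor: V = 31.1∠-26.1° V = 27.93 - j13.68 V.
Step 5 — Ohm's law: I = V / Z_total = (27.93 - j13.68) / (98.98 - j17.56) = 0.2973 - j0.08548 A.
Step 6 — Convert to polar: |I| = 0.3094 A, ∠I = -16.0°.

I = 0.3094∠-16.0° A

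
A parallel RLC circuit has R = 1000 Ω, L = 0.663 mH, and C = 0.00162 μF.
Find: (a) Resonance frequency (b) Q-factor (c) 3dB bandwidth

Step 1 — Resonance: ω₀ = 1/√(LC) = 1/√(0.000663·1.62e-09) = 9.649e+05 rad/s.
Step 2 — f₀ = ω₀/(2π) = 1.536e+05 Hz.
Step 3 — Parallel Q: Q = R/(ω₀L) = 1000/(9.649e+05·0.000663) = 1.563.
Step 4 — Bandwidth: Δω = ω₀/Q = 6.173e+05 rad/s; BW = Δω/(2π) = 9.824e+04 Hz.

(a) f₀ = 1.536e+05 Hz  (b) Q = 1.563  (c) BW = 9.824e+04 Hz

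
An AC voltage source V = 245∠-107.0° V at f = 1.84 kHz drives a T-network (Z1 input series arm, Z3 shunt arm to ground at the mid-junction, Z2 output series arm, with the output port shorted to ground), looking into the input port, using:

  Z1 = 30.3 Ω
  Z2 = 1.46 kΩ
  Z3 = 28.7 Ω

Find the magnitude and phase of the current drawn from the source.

Step 1 — Angular frequency: ω = 2π·f = 2π·1840 = 1.156e+04 rad/s.
Step 2 — Component impedances:
  Z1: Z = R = 30.3 Ω
  Z2: Z = R = 1460 Ω
  Z3: Z = R = 28.7 Ω
Step 3 — With the output port shorted to ground, the output series arm Z2 runs from the junction to ground; the shunt arm Z3 also runs from the junction to ground. They appear in parallel: Z3 || Z2 = 28.15 Ω.
Step 4 — Series with input arm Z1: Z_in = Z1 + (Z3 || Z2) = 58.45 Ω = 58.45∠0.0° Ω.
Step 5 — Source phasor: V = 245∠-107.0° V = -71.63 - j234.3 V.
Step 6 — Ohm's law: I = V / Z_total = (-71.63 - j234.3) / (58.45) = -1.226 - j4.009 A.
Step 7 — Convert to polar: |I| = 4.192 A, ∠I = -107.0°.

I = 4.192∠-107.0° A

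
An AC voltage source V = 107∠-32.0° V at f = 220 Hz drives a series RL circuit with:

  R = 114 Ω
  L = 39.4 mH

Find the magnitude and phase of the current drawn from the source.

Step 1 — Angular frequency: ω = 2π·f = 2π·220 = 1382 rad/s.
Step 2 — Component impedances:
  R: Z = R = 114 Ω
  L: Z = jωL = j·1382·0.0394 = 0 + j54.46 Ω
Step 3 — Series combination: Z_total = R + L = 114 + j54.46 Ω = 126.3∠25.5° Ω.
Step 4 — Source phasor: V = 107∠-32.0° V = 90.74 - j56.7 V.
Step 5 — Ohm's law: I = V / Z_total = (90.74 - j56.7) / (114 + j54.46) = 0.4546 - j0.7146 A.
Step 6 — Convert to polar: |I| = 0.8469 A, ∠I = -57.5°.

I = 0.8469∠-57.5° A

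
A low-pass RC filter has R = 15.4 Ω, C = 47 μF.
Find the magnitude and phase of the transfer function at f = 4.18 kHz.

Step 1 — Angular frequency: ω = 2π·4180 = 2.626e+04 rad/s.
Step 2 — Transfer function: H(jω) = 1/(1 + jωRC).
Step 3 — Denominator: 1 + jωRC = 1 + j·2.626e+04·15.4·4.7e-05 = 1 + j19.01.
Step 4 — H = 0.00276 - j0.05246.
Step 5 — Magnitude: |H| = 0.05253 (-25.6 dB); phase: φ = -87.0°.

|H| = 0.05253 (-25.6 dB), φ = -87.0°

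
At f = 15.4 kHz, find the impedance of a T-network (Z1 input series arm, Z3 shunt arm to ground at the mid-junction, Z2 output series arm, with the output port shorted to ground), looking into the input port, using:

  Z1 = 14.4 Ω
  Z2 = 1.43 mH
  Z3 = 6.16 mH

Step 1 — Angular frequency: ω = 2π·f = 2π·1.54e+04 = 9.676e+04 rad/s.
Step 2 — Component impedances:
  Z1: Z = R = 14.4 Ω
  Z2: Z = jωL = j·9.676e+04·0.00143 = 0 + j138.4 Ω
  Z3: Z = jωL = j·9.676e+04·0.00616 = 0 + j596 Ω
Step 3 — With the output port shorted to ground, the output series arm Z2 runs from the junction to ground; the shunt arm Z3 also runs from the junction to ground. They appear in parallel: Z3 || Z2 = 0 + j112.3 Ω.
Step 4 — Series with input arm Z1: Z_in = Z1 + (Z3 || Z2) = 14.4 + j112.3 Ω = 113.2∠82.7° Ω.

Z = 14.4 + j112.3 Ω = 113.2∠82.7° Ω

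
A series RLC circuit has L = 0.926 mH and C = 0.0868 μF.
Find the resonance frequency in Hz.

Step 1 — Resonance condition Im(Z)=0 gives ω₀ = 1/√(LC).
Step 2 — ω₀ = 1/√(0.000926·8.68e-08) = 1.115e+05 rad/s.
Step 3 — f₀ = ω₀/(2π) = 1.775e+04 Hz.

f₀ = 1.775e+04 Hz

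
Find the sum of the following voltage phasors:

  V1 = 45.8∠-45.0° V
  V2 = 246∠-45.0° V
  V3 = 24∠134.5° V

Step 1 — Convert each phasor to rectangular form:
  V1 = 45.8·(cos(-45.0°) + j·sin(-45.0°)) = 32.39 - j32.39 V
  V2 = 246·(cos(-45.0°) + j·sin(-45.0°)) = 173.9 - j173.9 V
  V3 = 24·(cos(134.5°) + j·sin(134.5°)) = -16.82 + j17.12 V
Step 2 — Sum components: V_total = 189.5 - j189.2 V.
Step 3 — Convert to polar: |V_total| = 267.8 V, ∠V_total = -45.0°.

V_total = 267.8∠-45.0° V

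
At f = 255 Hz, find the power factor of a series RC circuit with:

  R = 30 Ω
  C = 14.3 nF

Step 1 — Angular frequency: ω = 2π·f = 2π·255 = 1602 rad/s.
Step 2 — Component impedances:
  R: Z = R = 30 Ω
  C: Z = 1/(jωC) = -j/(ω·C) = 0 - j4.365e+04 Ω
Step 3 — Series combination: Z_total = R + C = 30 - j4.365e+04 Ω = 4.365e+04∠-90.0° Ω.
Step 4 — Power factor: PF = cos(φ) = Re(Z)/|Z| = 30/4.365e+04 = 0.0006873.
Step 5 — Type: Im(Z) = -4.365e+04 ⇒ leading (phase φ = -90.0°).

PF = 0.0006873 (leading, φ = -90.0°)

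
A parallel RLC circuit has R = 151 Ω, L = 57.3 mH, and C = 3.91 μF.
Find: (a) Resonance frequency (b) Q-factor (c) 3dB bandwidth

Step 1 — Resonance: ω₀ = 1/√(LC) = 1/√(0.0573·3.91e-06) = 2113 rad/s.
Step 2 — f₀ = ω₀/(2π) = 336.2 Hz.
Step 3 — Parallel Q: Q = R/(ω₀L) = 151/(2113·0.0573) = 1.247.
Step 4 — Bandwidth: Δω = ω₀/Q = 1694 rad/s; BW = Δω/(2π) = 269.6 Hz.

(a) f₀ = 336.2 Hz  (b) Q = 1.247  (c) BW = 269.6 Hz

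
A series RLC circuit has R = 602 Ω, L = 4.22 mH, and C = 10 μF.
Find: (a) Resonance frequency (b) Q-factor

Step 1 — Resonance condition Im(Z)=0 gives ω₀ = 1/√(LC).
Step 2 — ω₀ = 1/√(0.00422·1e-05) = 4868 rad/s.
Step 3 — f₀ = ω₀/(2π) = 774.8 Hz.
Step 4 — Series Q: Q = ω₀L/R = 4868·0.00422/602 = 0.03412.

(a) f₀ = 774.8 Hz  (b) Q = 0.03412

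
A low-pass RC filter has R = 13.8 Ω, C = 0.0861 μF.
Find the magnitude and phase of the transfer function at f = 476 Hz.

Step 1 — Angular frequency: ω = 2π·476 = 2991 rad/s.
Step 2 — Transfer function: H(jω) = 1/(1 + jωRC).
Step 3 — Denominator: 1 + jωRC = 1 + j·2991·13.8·8.61e-08 = 1 + j0.003554.
Step 4 — H = 1 - j0.003554.
Step 5 — Magnitude: |H| = 1 (-0.0 dB); phase: φ = -0.2°.

|H| = 1 (-0.0 dB), φ = -0.2°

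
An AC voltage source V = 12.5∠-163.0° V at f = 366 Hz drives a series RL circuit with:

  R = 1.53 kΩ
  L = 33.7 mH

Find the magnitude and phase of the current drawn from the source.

Step 1 — Angular frequency: ω = 2π·f = 2π·366 = 2300 rad/s.
Step 2 — Component impedances:
  R: Z = R = 1530 Ω
  L: Z = jωL = j·2300·0.0337 = 0 + j77.5 Ω
Step 3 — Series combination: Z_total = R + L = 1530 + j77.5 Ω = 1532∠2.9° Ω.
Step 4 — Source phasor: V = 12.5∠-163.0° V = -11.95 - j3.655 V.
Step 5 — Ohm's law: I = V / Z_total = (-11.95 - j3.655) / (1530 + j77.5) = -0.007914 - j0.001988 A.
Step 6 — Convert to polar: |I| = 0.008159 A, ∠I = -165.9°.

I = 0.008159∠-165.9° A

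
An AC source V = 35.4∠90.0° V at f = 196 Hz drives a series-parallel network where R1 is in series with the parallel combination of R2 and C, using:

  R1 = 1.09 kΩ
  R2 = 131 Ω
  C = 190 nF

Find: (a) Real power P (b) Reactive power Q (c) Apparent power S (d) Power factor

Step 1 — Angular frequency: ω = 2π·f = 2π·196 = 1232 rad/s.
Step 2 — Component impedances:
  R1: Z = R = 1090 Ω
  R2: Z = R = 131 Ω
  C: Z = 1/(jωC) = -j/(ω·C) = 0 - j4274 Ω
Step 3 — Parallel branch: R2 || C = 1/(1/R2 + 1/C) = 130.9 - j4.012 Ω.
Step 4 — Series with R1: Z_total = R1 + (R2 || C) = 1221 - j4.012 Ω = 1221∠-0.2° Ω.
Step 5 — Source phasor: V = 35.4∠90.0° V = 0 + j35.4 V.
Step 6 — Current: I = V / Z = -9.528e-05 + j0.029 A = 0.029∠90.2° A.
Step 7 — Complex power: S = V·I* = 1.026 - j0.003373 VA.
Step 8 — Real power: P = Re(S) = 1.026 W.
Step 9 — Reactive power: Q = Im(S) = -0.003373 VAR.
Step 10 — Apparent power: |S| = 1.026 VA.
Step 11 — Power factor: PF = P/|S| = 1 (leading).

(a) P = 1.026 W  (b) Q = -0.003373 VAR  (c) S = 1.026 VA  (d) PF = 1 (leading)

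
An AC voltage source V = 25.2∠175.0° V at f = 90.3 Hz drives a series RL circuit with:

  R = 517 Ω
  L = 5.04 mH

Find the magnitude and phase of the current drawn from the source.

Step 1 — Angular frequency: ω = 2π·f = 2π·90.3 = 567.4 rad/s.
Step 2 — Component impedances:
  R: Z = R = 517 Ω
  L: Z = jωL = j·567.4·0.00504 = 0 + j2.86 Ω
Step 3 — Series combination: Z_total = R + L = 517 + j2.86 Ω = 517∠0.3° Ω.
Step 4 — Source phasor: V = 25.2∠175.0° V = -25.1 + j2.196 V.
Step 5 — Ohm's law: I = V / Z_total = (-25.1 + j2.196) / (517 + j2.86) = -0.04853 + j0.004517 A.
Step 6 — Convert to polar: |I| = 0.04874 A, ∠I = 174.7°.

I = 0.04874∠174.7° A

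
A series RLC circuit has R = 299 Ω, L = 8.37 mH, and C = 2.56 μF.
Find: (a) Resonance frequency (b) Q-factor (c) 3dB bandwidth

Step 1 — Resonance: ω₀ = 1/√(LC) = 1/√(0.00837·2.56e-06) = 6832 rad/s.
Step 2 — f₀ = ω₀/(2π) = 1087 Hz.
Step 3 — Series Q: Q = ω₀L/R = 6832·0.00837/299 = 0.1912.
Step 4 — Bandwidth: Δω = ω₀/Q = 3.572e+04 rad/s; BW = Δω/(2π) = 5685 Hz.

(a) f₀ = 1087 Hz  (b) Q = 0.1912  (c) BW = 5685 Hz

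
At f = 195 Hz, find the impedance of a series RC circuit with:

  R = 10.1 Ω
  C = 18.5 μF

Step 1 — Angular frequency: ω = 2π·f = 2π·195 = 1225 rad/s.
Step 2 — Component impedances:
  R: Z = R = 10.1 Ω
  C: Z = 1/(jωC) = -j/(ω·C) = 0 - j44.12 Ω
Step 3 — Series combination: Z_total = R + C = 10.1 - j44.12 Ω = 45.26∠-77.1° Ω.

Z = 10.1 - j44.12 Ω = 45.26∠-77.1° Ω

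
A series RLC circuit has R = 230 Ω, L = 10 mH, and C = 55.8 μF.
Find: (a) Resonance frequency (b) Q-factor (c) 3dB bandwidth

Step 1 — Resonance: ω₀ = 1/√(LC) = 1/√(0.01·5.58e-05) = 1339 rad/s.
Step 2 — f₀ = ω₀/(2π) = 213.1 Hz.
Step 3 — Series Q: Q = ω₀L/R = 1339·0.01/230 = 0.0582.
Step 4 — Bandwidth: Δω = ω₀/Q = 2.3e+04 rad/s; BW = Δω/(2π) = 3661 Hz.

(a) f₀ = 213.1 Hz  (b) Q = 0.0582  (c) BW = 3661 Hz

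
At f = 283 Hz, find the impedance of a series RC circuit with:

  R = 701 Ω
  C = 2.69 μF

Step 1 — Angular frequency: ω = 2π·f = 2π·283 = 1778 rad/s.
Step 2 — Component impedances:
  R: Z = R = 701 Ω
  C: Z = 1/(jωC) = -j/(ω·C) = 0 - j209.1 Ω
Step 3 — Series combination: Z_total = R + C = 701 - j209.1 Ω = 731.5∠-16.6° Ω.

Z = 701 - j209.1 Ω = 731.5∠-16.6° Ω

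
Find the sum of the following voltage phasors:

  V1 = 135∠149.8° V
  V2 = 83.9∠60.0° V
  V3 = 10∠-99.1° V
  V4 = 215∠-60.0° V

Step 1 — Convert each phasor to rectangular form:
  V1 = 135·(cos(149.8°) + j·sin(149.8°)) = -116.7 + j67.91 V
  V2 = 83.9·(cos(60.0°) + j·sin(60.0°)) = 41.95 + j72.66 V
  V3 = 10·(cos(-99.1°) + j·sin(-99.1°)) = -1.582 - j9.874 V
  V4 = 215·(cos(-60.0°) + j·sin(-60.0°)) = 107.5 - j186.2 V
Step 2 — Sum components: V_total = 31.19 - j55.5 V.
Step 3 — Convert to polar: |V_total| = 63.67 V, ∠V_total = -60.7°.

V_total = 63.67∠-60.7° V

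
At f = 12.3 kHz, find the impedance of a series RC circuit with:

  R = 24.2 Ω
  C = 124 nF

Step 1 — Angular frequency: ω = 2π·f = 2π·1.23e+04 = 7.728e+04 rad/s.
Step 2 — Component impedances:
  R: Z = R = 24.2 Ω
  C: Z = 1/(jωC) = -j/(ω·C) = 0 - j104.4 Ω
Step 3 — Series combination: Z_total = R + C = 24.2 - j104.4 Ω = 107.1∠-76.9° Ω.

Z = 24.2 - j104.4 Ω = 107.1∠-76.9° Ω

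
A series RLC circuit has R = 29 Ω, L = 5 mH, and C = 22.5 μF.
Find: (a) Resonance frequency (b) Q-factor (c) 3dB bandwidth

Step 1 — Resonance: ω₀ = 1/√(LC) = 1/√(0.005·2.25e-05) = 2981 rad/s.
Step 2 — f₀ = ω₀/(2π) = 474.5 Hz.
Step 3 — Series Q: Q = ω₀L/R = 2981·0.005/29 = 0.514.
Step 4 — Bandwidth: Δω = ω₀/Q = 5800 rad/s; BW = Δω/(2π) = 923.1 Hz.

(a) f₀ = 474.5 Hz  (b) Q = 0.514  (c) BW = 923.1 Hz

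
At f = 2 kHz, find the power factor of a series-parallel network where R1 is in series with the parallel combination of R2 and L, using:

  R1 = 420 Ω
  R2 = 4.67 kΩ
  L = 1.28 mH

Step 1 — Angular frequency: ω = 2π·f = 2π·2000 = 1.257e+04 rad/s.
Step 2 — Component impedances:
  R1: Z = R = 420 Ω
  R2: Z = R = 4670 Ω
  L: Z = jωL = j·1.257e+04·0.00128 = 0 + j16.08 Ω
Step 3 — Parallel branch: R2 || L = 1/(1/R2 + 1/L) = 0.0554 + j16.08 Ω.
Step 4 — Series with R1: Z_total = R1 + (R2 || L) = 420.1 + j16.08 Ω = 420.4∠2.2° Ω.
Step 5 — Power factor: PF = cos(φ) = Re(Z)/|Z| = 420.1/420.4 = 0.9993.
Step 6 — Type: Im(Z) = 16.08 ⇒ lagging (phase φ = 2.2°).

PF = 0.9993 (lagging, φ = 2.2°)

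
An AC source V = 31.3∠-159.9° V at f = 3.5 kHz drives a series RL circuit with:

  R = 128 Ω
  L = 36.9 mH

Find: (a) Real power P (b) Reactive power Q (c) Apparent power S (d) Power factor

Step 1 — Angular frequency: ω = 2π·f = 2π·3500 = 2.199e+04 rad/s.
Step 2 — Component impedances:
  R: Z = R = 128 Ω
  L: Z = jωL = j·2.199e+04·0.0369 = 0 + j811.5 Ω
Step 3 — Series combination: Z_total = R + L = 128 + j811.5 Ω = 821.5∠81.0° Ω.
Step 4 — Source phasor: V = 31.3∠-159.9° V = -29.39 - j10.76 V.
Step 5 — Current: I = V / Z = -0.01851 + j0.0333 A = 0.0381∠119.1° A.
Step 6 — Complex power: S = V·I* = 0.1858 + j1.178 VA.
Step 7 — Real power: P = Re(S) = 0.1858 W.
Step 8 — Reactive power: Q = Im(S) = 1.178 VAR.
Step 9 — Apparent power: |S| = 1.193 VA.
Step 10 — Power factor: PF = P/|S| = 0.1558 (lagging).

(a) P = 0.1858 W  (b) Q = 1.178 VAR  (c) S = 1.193 VA  (d) PF = 0.1558 (lagging)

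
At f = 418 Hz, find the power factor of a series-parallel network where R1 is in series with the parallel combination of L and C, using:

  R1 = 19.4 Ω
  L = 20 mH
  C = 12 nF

Step 1 — Angular frequency: ω = 2π·f = 2π·418 = 2626 rad/s.
Step 2 — Component impedances:
  R1: Z = R = 19.4 Ω
  L: Z = jωL = j·2626·0.02 = 0 + j52.53 Ω
  C: Z = 1/(jωC) = -j/(ω·C) = 0 - j3.173e+04 Ω
Step 3 — Parallel branch: L || C = 1/(1/L + 1/C) = 0 + j52.61 Ω.
Step 4 — Series with R1: Z_total = R1 + (L || C) = 19.4 + j52.61 Ω = 56.08∠69.8° Ω.
Step 5 — Power factor: PF = cos(φ) = Re(Z)/|Z| = 19.4/56.077 = 0.346.
Step 6 — Type: Im(Z) = 52.61 ⇒ lagging (phase φ = 69.8°).

PF = 0.346 (lagging, φ = 69.8°)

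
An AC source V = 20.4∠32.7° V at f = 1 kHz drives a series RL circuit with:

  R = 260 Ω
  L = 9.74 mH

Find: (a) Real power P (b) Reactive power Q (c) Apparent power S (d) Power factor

Step 1 — Angular frequency: ω = 2π·f = 2π·1000 = 6283 rad/s.
Step 2 — Component impedances:
  R: Z = R = 260 Ω
  L: Z = jωL = j·6283·0.00974 = 0 + j61.2 Ω
Step 3 — Series combination: Z_total = R + L = 260 + j61.2 Ω = 267.1∠13.2° Ω.
Step 4 — Source phasor: V = 20.4∠32.7° V = 17.17 + j11.02 V.
Step 5 — Current: I = V / Z = 0.07201 + j0.02544 A = 0.07637∠19.5° A.
Step 6 — Complex power: S = V·I* = 1.517 + j0.357 VA.
Step 7 — Real power: P = Re(S) = 1.517 W.
Step 8 — Reactive power: Q = Im(S) = 0.357 VAR.
Step 9 — Apparent power: |S| = 1.558 VA.
Step 10 — Power factor: PF = P/|S| = 0.9734 (lagging).

(a) P = 1.517 W  (b) Q = 0.357 VAR  (c) S = 1.558 VA  (d) PF = 0.9734 (lagging)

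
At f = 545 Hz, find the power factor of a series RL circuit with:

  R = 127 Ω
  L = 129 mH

Step 1 — Angular frequency: ω = 2π·f = 2π·545 = 3424 rad/s.
Step 2 — Component impedances:
  R: Z = R = 127 Ω
  L: Z = jωL = j·3424·0.129 = 0 + j441.7 Ω
Step 3 — Series combination: Z_total = R + L = 127 + j441.7 Ω = 459.6∠74.0° Ω.
Step 4 — Power factor: PF = cos(φ) = Re(Z)/|Z| = 127/459.6 = 0.2763.
Step 5 — Type: Im(Z) = 441.7 ⇒ lagging (phase φ = 74.0°).

PF = 0.2763 (lagging, φ = 74.0°)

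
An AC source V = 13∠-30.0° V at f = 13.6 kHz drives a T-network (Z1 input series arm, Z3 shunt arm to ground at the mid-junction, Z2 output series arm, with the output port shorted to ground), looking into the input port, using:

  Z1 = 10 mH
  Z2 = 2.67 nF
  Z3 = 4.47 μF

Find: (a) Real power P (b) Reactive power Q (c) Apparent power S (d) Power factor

Step 1 — Angular frequency: ω = 2π·f = 2π·1.36e+04 = 8.545e+04 rad/s.
Step 2 — Component impedances:
  Z1: Z = jωL = j·8.545e+04·0.01 = 0 + j854.5 Ω
  Z2: Z = 1/(jωC) = -j/(ω·C) = 0 - j4383 Ω
  Z3: Z = 1/(jωC) = -j/(ω·C) = 0 - j2.618 Ω
Step 3 — With the output port shorted to ground, the output series arm Z2 runs from the junction to ground; the shunt arm Z3 also runs from the junction to ground. They appear in parallel: Z3 || Z2 = 0 - j2.616 Ω.
Step 4 — Series with input arm Z1: Z_in = Z1 + (Z3 || Z2) = 0 + j851.9 Ω = 851.9∠90.0° Ω.
Step 5 — Source phasor: V = 13∠-30.0° V = 11.26 - j6.5 V.
Step 6 — Current: I = V / Z = -0.00763 - j0.01322 A = 0.01526∠-120.0° A.
Step 7 — Complex power: S = V·I* = 0 + j0.1984 VA.
Step 8 — Real power: P = Re(S) = 0 W.
Step 9 — Reactive power: Q = Im(S) = 0.1984 VAR.
Step 10 — Apparent power: |S| = 0.1984 VA.
Step 11 — Power factor: PF = P/|S| = 0 (lagging).

(a) P = 0 W  (b) Q = 0.1984 VAR  (c) S = 0.1984 VA  (d) PF = 0 (lagging)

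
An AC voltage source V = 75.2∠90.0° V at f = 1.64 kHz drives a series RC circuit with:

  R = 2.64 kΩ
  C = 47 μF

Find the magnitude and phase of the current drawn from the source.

Step 1 — Angular frequency: ω = 2π·f = 2π·1640 = 1.03e+04 rad/s.
Step 2 — Component impedances:
  R: Z = R = 2640 Ω
  C: Z = 1/(jωC) = -j/(ω·C) = 0 - j2.065 Ω
Step 3 — Series combination: Z_total = R + C = 2640 - j2.065 Ω = 2640∠-0.0° Ω.
Step 4 — Source phasor: V = 75.2∠90.0° V = 0 + j75.2 V.
Step 5 — Ohm's law: I = V / Z_total = (0 + j75.2) / (2640 - j2.065) = -2.228e-05 + j0.02848 A.
Step 6 — Convert to polar: |I| = 0.02848 A, ∠I = 90.0°.

I = 0.02848∠90.0° A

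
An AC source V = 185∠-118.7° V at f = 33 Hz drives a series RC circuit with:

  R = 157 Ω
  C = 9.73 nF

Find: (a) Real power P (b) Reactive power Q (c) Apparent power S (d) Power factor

Step 1 — Angular frequency: ω = 2π·f = 2π·33 = 207.3 rad/s.
Step 2 — Component impedances:
  R: Z = R = 157 Ω
  C: Z = 1/(jωC) = -j/(ω·C) = 0 - j4.957e+05 Ω
Step 3 — Series combination: Z_total = R + C = 157 - j4.957e+05 Ω = 4.957e+05∠-90.0° Ω.
Step 4 — Source phasor: V = 185∠-118.7° V = -88.84 - j162.3 V.
Step 5 — Current: I = V / Z = 0.0003273 - j0.0001793 A = 0.0003732∠-28.7° A.
Step 6 — Complex power: S = V·I* = 2.187e-05 - j0.06905 VA.
Step 7 — Real power: P = Re(S) = 2.187e-05 W.
Step 8 — Reactive power: Q = Im(S) = -0.06905 VAR.
Step 9 — Apparent power: |S| = 0.06905 VA.
Step 10 — Power factor: PF = P/|S| = 0.0003167 (leading).

(a) P = 2.187e-05 W  (b) Q = -0.06905 VAR  (c) S = 0.06905 VA  (d) PF = 0.0003167 (leading)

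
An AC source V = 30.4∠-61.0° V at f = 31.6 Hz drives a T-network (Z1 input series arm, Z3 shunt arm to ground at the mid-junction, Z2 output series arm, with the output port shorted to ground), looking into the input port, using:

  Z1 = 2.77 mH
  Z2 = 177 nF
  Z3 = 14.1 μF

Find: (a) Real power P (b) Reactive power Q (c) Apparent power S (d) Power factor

Step 1 — Angular frequency: ω = 2π·f = 2π·31.6 = 198.5 rad/s.
Step 2 — Component impedances:
  Z1: Z = jωL = j·198.5·0.00277 = 0 + j0.55 Ω
  Z2: Z = 1/(jωC) = -j/(ω·C) = 0 - j2.846e+04 Ω
  Z3: Z = 1/(jωC) = -j/(ω·C) = 0 - j357.2 Ω
Step 3 — With the output port shorted to ground, the output series arm Z2 runs from the junction to ground; the shunt arm Z3 also runs from the junction to ground. They appear in parallel: Z3 || Z2 = 0 - j352.8 Ω.
Step 4 — Series with input arm Z1: Z_in = Z1 + (Z3 || Z2) = 0 - j352.2 Ω = 352.2∠-90.0° Ω.
Step 5 — Source phasor: V = 30.4∠-61.0° V = 14.74 - j26.59 V.
Step 6 — Current: I = V / Z = 0.07549 + j0.04184 A = 0.08631∠29.0° A.
Step 7 — Complex power: S = V·I* = 0 - j2.624 VA.
Step 8 — Real power: P = Re(S) = 0 W.
Step 9 — Reactive power: Q = Im(S) = -2.624 VAR.
Step 10 — Apparent power: |S| = 2.624 VA.
Step 11 — Power factor: PF = P/|S| = 0 (leading).

(a) P = 0 W  (b) Q = -2.624 VAR  (c) S = 2.624 VA  (d) PF = 0 (leading)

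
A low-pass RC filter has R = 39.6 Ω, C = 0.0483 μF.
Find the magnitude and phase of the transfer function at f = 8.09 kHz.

Step 1 — Angular frequency: ω = 2π·8090 = 5.083e+04 rad/s.
Step 2 — Transfer function: H(jω) = 1/(1 + jωRC).
Step 3 — Denominator: 1 + jωRC = 1 + j·5.083e+04·39.6·4.83e-08 = 1 + j0.09722.
Step 4 — H = 0.9906 - j0.09631.
Step 5 — Magnitude: |H| = 0.9953 (-0.0 dB); phase: φ = -5.6°.

|H| = 0.9953 (-0.0 dB), φ = -5.6°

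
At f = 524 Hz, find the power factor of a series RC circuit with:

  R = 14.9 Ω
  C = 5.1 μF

Step 1 — Angular frequency: ω = 2π·f = 2π·524 = 3292 rad/s.
Step 2 — Component impedances:
  R: Z = R = 14.9 Ω
  C: Z = 1/(jωC) = -j/(ω·C) = 0 - j59.56 Ω
Step 3 — Series combination: Z_total = R + C = 14.9 - j59.56 Ω = 61.39∠-76.0° Ω.
Step 4 — Power factor: PF = cos(φ) = Re(Z)/|Z| = 14.9/61.39 = 0.2427.
Step 5 — Type: Im(Z) = -59.56 ⇒ leading (phase φ = -76.0°).

PF = 0.2427 (leading, φ = -76.0°)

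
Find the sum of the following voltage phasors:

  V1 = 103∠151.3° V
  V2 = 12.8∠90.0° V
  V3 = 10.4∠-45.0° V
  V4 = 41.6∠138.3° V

Step 1 — Convert each phasor to rectangular form:
  V1 = 103·(cos(151.3°) + j·sin(151.3°)) = -90.35 + j49.46 V
  V2 = 12.8·(cos(90.0°) + j·sin(90.0°)) = 0 + j12.8 V
  V3 = 10.4·(cos(-45.0°) + j·sin(-45.0°)) = 7.354 - j7.354 V
  V4 = 41.6·(cos(138.3°) + j·sin(138.3°)) = -31.06 + j27.67 V
Step 2 — Sum components: V_total = -114.1 + j82.58 V.
Step 3 — Convert to polar: |V_total| = 140.8 V, ∠V_total = 144.1°.

V_total = 140.8∠144.1° V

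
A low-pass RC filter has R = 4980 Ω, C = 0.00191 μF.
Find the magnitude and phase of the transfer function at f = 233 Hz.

Step 1 — Angular frequency: ω = 2π·233 = 1464 rad/s.
Step 2 — Transfer function: H(jω) = 1/(1 + jωRC).
Step 3 — Denominator: 1 + jωRC = 1 + j·1464·4980·1.91e-09 = 1 + j0.01393.
Step 4 — H = 0.9998 - j0.01392.
Step 5 — Magnitude: |H| = 0.9999 (-0.0 dB); phase: φ = -0.8°.

|H| = 0.9999 (-0.0 dB), φ = -0.8°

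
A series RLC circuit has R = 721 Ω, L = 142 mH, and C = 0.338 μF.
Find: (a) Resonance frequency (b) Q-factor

Step 1 — Resonance condition Im(Z)=0 gives ω₀ = 1/√(LC).
Step 2 — ω₀ = 1/√(0.142·3.38e-07) = 4565 rad/s.
Step 3 — f₀ = ω₀/(2π) = 726.5 Hz.
Step 4 — Series Q: Q = ω₀L/R = 4565·0.142/721 = 0.899.

(a) f₀ = 726.5 Hz  (b) Q = 0.899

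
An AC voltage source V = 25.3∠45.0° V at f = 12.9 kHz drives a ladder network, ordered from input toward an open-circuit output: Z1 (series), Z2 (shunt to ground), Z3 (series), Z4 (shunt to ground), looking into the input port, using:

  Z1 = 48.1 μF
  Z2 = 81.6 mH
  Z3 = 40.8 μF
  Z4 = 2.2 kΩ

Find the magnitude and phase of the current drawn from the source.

Step 1 — Angular frequency: ω = 2π·f = 2π·1.29e+04 = 8.105e+04 rad/s.
Step 2 — Component impedances:
  Z1: Z = 1/(jωC) = -j/(ω·C) = 0 - j0.2565 Ω
  Z2: Z = jωL = j·8.105e+04·0.0816 = 0 + j6614 Ω
  Z3: Z = 1/(jωC) = -j/(ω·C) = 0 - j0.3024 Ω
  Z4: Z = R = 2200 Ω
Step 3 — Ladder network (open output): work backward from the far end, alternating series and parallel combinations. Z_in = 1981 + j658.4 Ω = 2088∠18.4° Ω.
Step 4 — Source phasor: V = 25.3∠45.0° V = 17.89 + j17.89 V.
Step 5 — Ohm's law: I = V / Z_total = (17.89 + j17.89) / (1981 + j658.4) = 0.01084 + j0.005429 A.
Step 6 — Convert to polar: |I| = 0.01212 A, ∠I = 26.6°.

I = 0.01212∠26.6° A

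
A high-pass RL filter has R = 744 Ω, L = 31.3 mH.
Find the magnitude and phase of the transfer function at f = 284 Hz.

Step 1 — Angular frequency: ω = 2π·284 = 1784 rad/s.
Step 2 — Transfer function: H(jω) = jωL/(R + jωL).
Step 3 — Numerator jωL = j·55.85; denominator R + jωL = 744 + j55.85.
Step 4 — H = 0.005604 + j0.07465.
Step 5 — Magnitude: |H| = 0.07486 (-22.5 dB); phase: φ = 85.7°.

|H| = 0.07486 (-22.5 dB), φ = 85.7°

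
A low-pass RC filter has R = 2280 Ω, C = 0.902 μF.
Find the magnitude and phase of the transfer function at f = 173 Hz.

Step 1 — Angular frequency: ω = 2π·173 = 1087 rad/s.
Step 2 — Transfer function: H(jω) = 1/(1 + jωRC).
Step 3 — Denominator: 1 + jωRC = 1 + j·1087·2280·9.02e-07 = 1 + j2.235.
Step 4 — H = 0.1667 - j0.3727.
Step 5 — Magnitude: |H| = 0.4083 (-7.8 dB); phase: φ = -65.9°.

|H| = 0.4083 (-7.8 dB), φ = -65.9°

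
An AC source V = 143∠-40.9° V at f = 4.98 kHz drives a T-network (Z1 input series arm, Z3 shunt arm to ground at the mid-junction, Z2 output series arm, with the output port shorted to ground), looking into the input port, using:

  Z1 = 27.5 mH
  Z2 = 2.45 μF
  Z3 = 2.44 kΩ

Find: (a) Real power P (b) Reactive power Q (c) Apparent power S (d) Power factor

Step 1 — Angular frequency: ω = 2π·f = 2π·4980 = 3.129e+04 rad/s.
Step 2 — Component impedances:
  Z1: Z = jωL = j·3.129e+04·0.0275 = 0 + j860.5 Ω
  Z2: Z = 1/(jωC) = -j/(ω·C) = 0 - j13.04 Ω
  Z3: Z = R = 2440 Ω
Step 3 — With the output port shorted to ground, the output series arm Z2 runs from the junction to ground; the shunt arm Z3 also runs from the junction to ground. They appear in parallel: Z3 || Z2 = 0.06973 - j13.04 Ω.
Step 4 — Series with input arm Z1: Z_in = Z1 + (Z3 || Z2) = 0.06973 + j847.4 Ω = 847.4∠90.0° Ω.
Step 5 — Source phasor: V = 143∠-40.9° V = 108.1 - j93.63 V.
Step 6 — Current: I = V / Z = -0.1105 - j0.1276 A = 0.1687∠-130.9° A.
Step 7 — Complex power: S = V·I* = 0.001986 + j24.13 VA.
Step 8 — Real power: P = Re(S) = 0.001986 W.
Step 9 — Reactive power: Q = Im(S) = 24.13 VAR.
Step 10 — Apparent power: |S| = 24.13 VA.
Step 11 — Power factor: PF = P/|S| = 8.229e-05 (lagging).

(a) P = 0.001986 W  (b) Q = 24.13 VAR  (c) S = 24.13 VA  (d) PF = 8.229e-05 (lagging)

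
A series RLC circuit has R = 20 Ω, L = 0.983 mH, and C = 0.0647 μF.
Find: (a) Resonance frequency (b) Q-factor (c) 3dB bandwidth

Step 1 — Resonance: ω₀ = 1/√(LC) = 1/√(0.000983·6.47e-08) = 1.254e+05 rad/s.
Step 2 — f₀ = ω₀/(2π) = 1.996e+04 Hz.
Step 3 — Series Q: Q = ω₀L/R = 1.254e+05·0.000983/20 = 6.163.
Step 4 — Bandwidth: Δω = ω₀/Q = 2.035e+04 rad/s; BW = Δω/(2π) = 3238 Hz.

(a) f₀ = 1.996e+04 Hz  (b) Q = 6.163  (c) BW = 3238 Hz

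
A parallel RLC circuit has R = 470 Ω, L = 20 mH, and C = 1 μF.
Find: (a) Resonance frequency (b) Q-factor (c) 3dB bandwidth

Step 1 — Resonance: ω₀ = 1/√(LC) = 1/√(0.02·1e-06) = 7071 rad/s.
Step 2 — f₀ = ω₀/(2π) = 1125 Hz.
Step 3 — Parallel Q: Q = R/(ω₀L) = 470/(7071·0.02) = 3.323.
Step 4 — Bandwidth: Δω = ω₀/Q = 2128 rad/s; BW = Δω/(2π) = 338.6 Hz.

(a) f₀ = 1125 Hz  (b) Q = 3.323  (c) BW = 338.6 Hz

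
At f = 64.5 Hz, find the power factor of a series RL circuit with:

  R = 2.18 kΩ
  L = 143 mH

Step 1 — Angular frequency: ω = 2π·f = 2π·64.5 = 405.3 rad/s.
Step 2 — Component impedances:
  R: Z = R = 2180 Ω
  L: Z = jωL = j·405.3·0.143 = 0 + j57.95 Ω
Step 3 — Series combination: Z_total = R + L = 2180 + j57.95 Ω = 2181∠1.5° Ω.
Step 4 — Power factor: PF = cos(φ) = Re(Z)/|Z| = 2180/2180.8 = 0.9996.
Step 5 — Type: Im(Z) = 57.95 ⇒ lagging (phase φ = 1.5°).

PF = 0.9996 (lagging, φ = 1.5°)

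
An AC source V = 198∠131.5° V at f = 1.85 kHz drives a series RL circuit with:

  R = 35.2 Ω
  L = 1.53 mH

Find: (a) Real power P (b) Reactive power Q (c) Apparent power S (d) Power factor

Step 1 — Angular frequency: ω = 2π·f = 2π·1850 = 1.162e+04 rad/s.
Step 2 — Component impedances:
  R: Z = R = 35.2 Ω
  L: Z = jωL = j·1.162e+04·0.00153 = 0 + j17.78 Ω
Step 3 — Series combination: Z_total = R + L = 35.2 + j17.78 Ω = 39.44∠26.8° Ω.
Step 4 — Source phasor: V = 198∠131.5° V = -131.2 + j148.3 V.
Step 5 — Current: I = V / Z = -1.274 + j4.856 A = 5.021∠104.7° A.
Step 6 — Complex power: S = V·I* = 887.3 + j448.3 VA.
Step 7 — Real power: P = Re(S) = 887.3 W.
Step 8 — Reactive power: Q = Im(S) = 448.3 VAR.
Step 9 — Apparent power: |S| = 994.1 VA.
Step 10 — Power factor: PF = P/|S| = 0.8925 (lagging).

(a) P = 887.3 W  (b) Q = 448.3 VAR  (c) S = 994.1 VA  (d) PF = 0.8925 (lagging)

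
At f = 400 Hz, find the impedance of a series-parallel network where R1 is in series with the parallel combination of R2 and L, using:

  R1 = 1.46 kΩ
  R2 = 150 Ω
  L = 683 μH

Step 1 — Angular frequency: ω = 2π·f = 2π·400 = 2513 rad/s.
Step 2 — Component impedances:
  R1: Z = R = 1460 Ω
  R2: Z = R = 150 Ω
  L: Z = jωL = j·2513·0.000683 = 0 + j1.717 Ω
Step 3 — Parallel branch: R2 || L = 1/(1/R2 + 1/L) = 0.01964 + j1.716 Ω.
Step 4 — Series with R1: Z_total = R1 + (R2 || L) = 1460 + j1.716 Ω = 1460∠0.1° Ω.

Z = 1460 + j1.716 Ω = 1460∠0.1° Ω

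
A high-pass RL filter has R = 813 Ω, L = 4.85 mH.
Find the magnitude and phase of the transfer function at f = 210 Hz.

Step 1 — Angular frequency: ω = 2π·210 = 1319 rad/s.
Step 2 — Transfer function: H(jω) = jωL/(R + jωL).
Step 3 — Numerator jωL = j·6.399; denominator R + jωL = 813 + j6.399.
Step 4 — H = 6.195e-05 + j0.007871.
Step 5 — Magnitude: |H| = 0.007871 (-42.1 dB); phase: φ = 89.5°.

|H| = 0.007871 (-42.1 dB), φ = 89.5°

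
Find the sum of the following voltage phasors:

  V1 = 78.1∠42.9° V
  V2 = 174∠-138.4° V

Step 1 — Convert each phasor to rectangular form:
  V1 = 78.1·(cos(42.9°) + j·sin(42.9°)) = 57.21 + j53.16 V
  V2 = 174·(cos(-138.4°) + j·sin(-138.4°)) = -130.1 - j115.5 V
Step 2 — Sum components: V_total = -72.91 - j62.36 V.
Step 3 — Convert to polar: |V_total| = 95.94 V, ∠V_total = -139.5°.

V_total = 95.94∠-139.5° V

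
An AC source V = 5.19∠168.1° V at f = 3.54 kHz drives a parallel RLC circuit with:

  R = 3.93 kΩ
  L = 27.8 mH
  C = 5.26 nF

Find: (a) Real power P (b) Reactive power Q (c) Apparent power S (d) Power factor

Step 1 — Angular frequency: ω = 2π·f = 2π·3540 = 2.224e+04 rad/s.
Step 2 — Component impedances:
  R: Z = R = 3930 Ω
  L: Z = jωL = j·2.224e+04·0.0278 = 0 + j618.3 Ω
  C: Z = 1/(jωC) = -j/(ω·C) = 0 - j8547 Ω
Step 3 — Parallel combination: 1/Z_total = 1/R + 1/L + 1/C; Z_total = 109.9 + j647.9 Ω = 657.2∠80.4° Ω.
Step 4 — Source phasor: V = 5.19∠168.1° V = -5.078 + j1.07 V.
Step 5 — Current: I = V / Z = 0.0003133 + j0.007891 A = 0.007897∠87.7° A.
Step 6 — Complex power: S = V·I* = 0.006854 + j0.04041 VA.
Step 7 — Real power: P = Re(S) = 0.006854 W.
Step 8 — Reactive power: Q = Im(S) = 0.04041 VAR.
Step 9 — Apparent power: |S| = 0.04099 VA.
Step 10 — Power factor: PF = P/|S| = 0.1672 (lagging).

(a) P = 0.006854 W  (b) Q = 0.04041 VAR  (c) S = 0.04099 VA  (d) PF = 0.1672 (lagging)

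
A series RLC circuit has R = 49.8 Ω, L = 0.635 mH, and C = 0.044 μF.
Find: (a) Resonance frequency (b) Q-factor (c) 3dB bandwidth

Step 1 — Resonance: ω₀ = 1/√(LC) = 1/√(0.000635·4.4e-08) = 1.892e+05 rad/s.
Step 2 — f₀ = ω₀/(2π) = 3.011e+04 Hz.
Step 3 — Series Q: Q = ω₀L/R = 1.892e+05·0.000635/49.8 = 2.412.
Step 4 — Bandwidth: Δω = ω₀/Q = 7.843e+04 rad/s; BW = Δω/(2π) = 1.248e+04 Hz.

(a) f₀ = 3.011e+04 Hz  (b) Q = 2.412  (c) BW = 1.248e+04 Hz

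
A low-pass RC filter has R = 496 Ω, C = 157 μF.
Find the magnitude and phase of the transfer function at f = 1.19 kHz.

Step 1 — Angular frequency: ω = 2π·1190 = 7477 rad/s.
Step 2 — Transfer function: H(jω) = 1/(1 + jωRC).
Step 3 — Denominator: 1 + jωRC = 1 + j·7477·496·0.000157 = 1 + j582.2.
Step 4 — H = 2.95e-06 - j0.001717.
Step 5 — Magnitude: |H| = 0.001717 (-55.3 dB); phase: φ = -89.9°.

|H| = 0.001717 (-55.3 dB), φ = -89.9°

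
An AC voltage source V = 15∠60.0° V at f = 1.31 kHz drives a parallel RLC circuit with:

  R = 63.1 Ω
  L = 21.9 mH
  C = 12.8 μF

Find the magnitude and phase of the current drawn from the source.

Step 1 — Angular frequency: ω = 2π·f = 2π·1310 = 8231 rad/s.
Step 2 — Component impedances:
  R: Z = R = 63.1 Ω
  L: Z = jωL = j·8231·0.0219 = 0 + j180.3 Ω
  C: Z = 1/(jωC) = -j/(ω·C) = 0 - j9.492 Ω
Step 3 — Parallel combination: 1/Z_total = 1/R + 1/L + 1/C; Z_total = 1.552 - j9.773 Ω = 9.895∠-81.0° Ω.
Step 4 — Source phasor: V = 15∠60.0° V = 7.5 + j12.99 V.
Step 5 — Ohm's law: I = V / Z_total = (7.5 + j12.99) / (1.552 - j9.773) = -1.178 + j0.9544 A.
Step 6 — Convert to polar: |I| = 1.516 A, ∠I = 141.0°.

I = 1.516∠141.0° A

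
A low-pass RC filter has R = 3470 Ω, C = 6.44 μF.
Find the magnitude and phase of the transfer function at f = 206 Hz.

Step 1 — Angular frequency: ω = 2π·206 = 1294 rad/s.
Step 2 — Transfer function: H(jω) = 1/(1 + jωRC).
Step 3 — Denominator: 1 + jωRC = 1 + j·1294·3470·6.44e-06 = 1 + j28.92.
Step 4 — H = 0.001194 - j0.03453.
Step 5 — Magnitude: |H| = 0.03455 (-29.2 dB); phase: φ = -88.0°.

|H| = 0.03455 (-29.2 dB), φ = -88.0°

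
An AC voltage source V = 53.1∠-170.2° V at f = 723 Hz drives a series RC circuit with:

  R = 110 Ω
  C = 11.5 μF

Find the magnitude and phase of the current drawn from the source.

Step 1 — Angular frequency: ω = 2π·f = 2π·723 = 4543 rad/s.
Step 2 — Component impedances:
  R: Z = R = 110 Ω
  C: Z = 1/(jωC) = -j/(ω·C) = 0 - j19.14 Ω
Step 3 — Series combination: Z_total = R + C = 110 - j19.14 Ω = 111.7∠-9.9° Ω.
Step 4 — Source phasor: V = 53.1∠-170.2° V = -52.33 - j9.038 V.
Step 5 — Ohm's law: I = V / Z_total = (-52.33 - j9.038) / (110 - j19.14) = -0.4478 - j0.1601 A.
Step 6 — Convert to polar: |I| = 0.4756 A, ∠I = -160.3°.

I = 0.4756∠-160.3° A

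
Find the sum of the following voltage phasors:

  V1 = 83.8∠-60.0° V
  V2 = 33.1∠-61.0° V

Step 1 — Convert each phasor to rectangular form:
  V1 = 83.8·(cos(-60.0°) + j·sin(-60.0°)) = 41.9 - j72.57 V
  V2 = 33.1·(cos(-61.0°) + j·sin(-61.0°)) = 16.05 - j28.95 V
Step 2 — Sum components: V_total = 57.95 - j101.5 V.
Step 3 — Convert to polar: |V_total| = 116.9 V, ∠V_total = -60.3°.

V_total = 116.9∠-60.3° V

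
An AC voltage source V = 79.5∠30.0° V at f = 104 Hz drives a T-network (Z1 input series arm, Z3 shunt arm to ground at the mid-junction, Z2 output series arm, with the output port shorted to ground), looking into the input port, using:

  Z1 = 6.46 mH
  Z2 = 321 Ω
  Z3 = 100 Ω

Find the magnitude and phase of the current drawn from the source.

Step 1 — Angular frequency: ω = 2π·f = 2π·104 = 653.5 rad/s.
Step 2 — Component impedances:
  Z1: Z = jωL = j·653.5·0.00646 = 0 + j4.221 Ω
  Z2: Z = R = 321 Ω
  Z3: Z = R = 100 Ω
Step 3 — With the output port shorted to ground, the output series arm Z2 runs from the junction to ground; the shunt arm Z3 also runs from the junction to ground. They appear in parallel: Z3 || Z2 = 76.25 Ω.
Step 4 — Series with input arm Z1: Z_in = Z1 + (Z3 || Z2) = 76.25 + j4.221 Ω = 76.36∠3.2° Ω.
Step 5 — Source phasor: V = 79.5∠30.0° V = 68.85 + j39.75 V.
Step 6 — Ohm's law: I = V / Z_total = (68.85 + j39.75) / (76.25 + j4.221) = 0.929 + j0.4699 A.
Step 7 — Convert to polar: |I| = 1.041 A, ∠I = 26.8°.

I = 1.041∠26.8° A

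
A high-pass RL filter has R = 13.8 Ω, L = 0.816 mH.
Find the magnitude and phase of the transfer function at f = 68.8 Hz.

Step 1 — Angular frequency: ω = 2π·68.8 = 432.3 rad/s.
Step 2 — Transfer function: H(jω) = jωL/(R + jωL).
Step 3 — Numerator jωL = j·0.3527; denominator R + jωL = 13.8 + j0.3527.
Step 4 — H = 0.0006529 + j0.02554.
Step 5 — Magnitude: |H| = 0.02555 (-31.9 dB); phase: φ = 88.5°.

|H| = 0.02555 (-31.9 dB), φ = 88.5°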